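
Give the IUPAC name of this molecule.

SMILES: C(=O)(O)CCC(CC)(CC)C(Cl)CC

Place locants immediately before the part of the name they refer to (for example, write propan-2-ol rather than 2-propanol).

5-chloro-4,4-diethylheptanoic acid

Counting along the main chain through the –COOH group gives 7 carbons: the parent is heptane.
A carboxylic acid (terminal –COOH) is the principal characteristic group, giving the suffix -oic acid.
Choose the numbering such that the carboxylic acid carbon is C-1 by definition.
With this numbering: a chloro group at C-5; two ethyl groups at C-4.
Substituent prefixes are cited in alphabetical order (multiplying prefixes like di-/tri- are ignored for ordering).
The name is 5-chloro-4,4-diethylheptanoic acid.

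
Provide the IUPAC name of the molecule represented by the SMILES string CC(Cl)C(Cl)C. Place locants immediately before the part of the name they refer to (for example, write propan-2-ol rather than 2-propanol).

The longest carbon chain is 4 atoms: the parent is butane.
Numbering from either end gives identical locants here.
This places chloro groups at C-2 and C-3.
Assembling the pieces gives 2,3-dichlorobutane.

2,3-dichlorobutane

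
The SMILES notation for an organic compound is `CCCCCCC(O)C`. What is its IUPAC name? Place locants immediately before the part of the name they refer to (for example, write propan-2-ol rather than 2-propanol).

octan-2-ol

The longest carbon chain that includes the –OH group has 8 carbons, so the parent hydride is octane.
The principal characteristic group is an alcohol (–OH), named with the suffix -ol.
Choose the numbering such that numbering from this end puts the hydroxyl group at C-2 rather than C-7.
That gives the hydroxyl at C-2.
The name is octan-2-ol.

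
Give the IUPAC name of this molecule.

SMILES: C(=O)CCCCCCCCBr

Counting along the main chain through the –CHO group gives 9 carbons: the parent is nonane.
An aldehyde (terminal –CHO) is the principal characteristic group, giving the suffix -al.
Number the chain so that the aldehyde carbon is C-1 by definition.
That gives a bromo group at C-9.
The name is 9-bromononanal.

9-bromononanal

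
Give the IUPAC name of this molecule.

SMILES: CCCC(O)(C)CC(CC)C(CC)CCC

6,7-diethyl-4-methyldecan-4-ol

The longest carbon chain that includes the –OH group has 10 carbons, so the parent hydride is decane.
The highest-priority functional group is an alcohol (–OH), so the name ends in -ol.
The numbering direction is chosen so that numbering from this end puts the hydroxyl group at C-4 rather than C-7.
That gives the hydroxyl at C-4; ethyl groups at C-6 and C-7; a methyl group at C-4.
Prefixes are listed alphabetically: ethyl, methyl.
Putting it together: 6,7-diethyl-4-methyldecan-4-ol.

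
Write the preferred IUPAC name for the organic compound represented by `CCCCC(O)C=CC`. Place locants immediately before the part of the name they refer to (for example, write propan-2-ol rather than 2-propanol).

oct-2-en-4-ol

Counting along the main chain through the –OH group and the multiple bond gives 8 carbons: the parent is octane.
The principal characteristic group is an alcohol (–OH), named with the suffix -ol.
There is one C=C double bond, indicated by the ending -ene.
Number the chain so that numbering from this end puts the hydroxyl group at C-4 rather than C-5.
This places the hydroxyl at C-4; the double bond between C-2 and C-3.
Putting it together: oct-2-en-4-ol.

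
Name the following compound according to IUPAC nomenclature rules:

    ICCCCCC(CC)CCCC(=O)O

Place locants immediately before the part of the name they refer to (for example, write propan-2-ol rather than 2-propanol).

5-ethyl-10-iododecanoic acid

Counting along the main chain through the –COOH group gives 10 carbons: the parent is decane.
A carboxylic acid (terminal –COOH) is the principal characteristic group, giving the suffix -oic acid.
The numbering direction is chosen so that the carboxylic acid carbon is C-1 by definition.
This places an ethyl group at C-5; an iodo group at C-10.
The substituents are ordered alphabetically, ignoring any di-/tri- multipliers.
The name is 5-ethyl-10-iododecanoic acid.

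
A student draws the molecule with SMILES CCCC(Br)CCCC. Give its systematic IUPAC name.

The parent chain contains 8 carbons (octane).
The numbering direction is chosen so that the substituent locant set {4} is lower than {5} at the first point of difference.
That gives a bromo group at C-4.
Assembling the pieces gives 4-bromooctane.

4-bromooctane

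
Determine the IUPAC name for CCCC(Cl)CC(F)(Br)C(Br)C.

The longest carbon chain is 8 atoms: the parent is octane.
The numbering direction is chosen so that the substituent locant set {2,3,3,5} is lower than {4,6,6,7} at the first point of difference.
With this numbering: bromo groups at C-2 and C-3; a chloro group at C-5; a fluoro group at C-3.
The substituents are ordered alphabetically, ignoring any di-/tri- multipliers.
Putting it together: 2,3-dibromo-5-chloro-3-fluorooctane.

2,3-dibromo-5-chloro-3-fluorooctane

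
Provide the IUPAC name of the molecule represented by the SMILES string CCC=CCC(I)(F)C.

Counting along the main chain through the multiple bond gives 7 carbons: the parent is heptane.
A C=C double bond in the chain gives the infix -ene-.
Number the chain so that numbering from this end puts the double bond at C-3 rather than C-4.
This places the double bond between C-3 and C-4; a fluoro group at C-6; an iodo group at C-6.
The substituents are ordered alphabetically, ignoring any di-/tri- multipliers.
Assembling the pieces gives 6-fluoro-6-iodohept-3-ene.

6-fluoro-6-iodohept-3-ene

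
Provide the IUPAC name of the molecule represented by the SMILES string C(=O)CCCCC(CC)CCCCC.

The longest carbon chain that includes the –CHO group has 11 carbons, so the parent hydride is undecane.
An aldehyde (terminal –CHO) is the principal characteristic group, giving the suffix -al.
Number the chain so that the aldehyde carbon is C-1 by definition.
With this numbering: an ethyl group at C-6.
Putting it together: 6-ethylundecanal.

6-ethylundecanal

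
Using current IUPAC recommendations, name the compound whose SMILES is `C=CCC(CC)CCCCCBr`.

9-bromo-4-ethylnon-1-ene

Counting along the main chain through the multiple bond gives 9 carbons: the parent is nonane.
A C=C double bond in the chain gives the infix -ene-.
Choose the numbering such that numbering from this end puts the double bond at C-1 rather than C-8.
This places the double bond between C-1 and C-2; a bromo group at C-9; an ethyl group at C-4.
Substituent prefixes are cited in alphabetical order (multiplying prefixes like di-/tri- are ignored for ordering).
Assembling the pieces gives 9-bromo-4-ethylnon-1-ene.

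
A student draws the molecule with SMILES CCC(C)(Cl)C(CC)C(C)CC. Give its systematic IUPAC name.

The longest continuous carbon chain has 7 atoms, so the parent hydride is heptane.
Number the chain so that the substituent locant set {3,3,4,5} is lower than {3,4,5,5} at the first point of difference.
That gives a chloro group at C-3; an ethyl group at C-4; methyl groups at C-3 and C-5.
Substituent prefixes are cited in alphabetical order (multiplying prefixes like di-/tri- are ignored for ordering).
The name is 3-chloro-4-ethyl-3,5-dimethylheptane.

3-chloro-4-ethyl-3,5-dimethylheptane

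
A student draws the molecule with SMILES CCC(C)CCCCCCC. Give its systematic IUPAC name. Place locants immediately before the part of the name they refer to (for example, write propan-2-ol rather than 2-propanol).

3-methyldecane

The parent chain contains 10 carbons (decane).
Choose the numbering such that the substituent locant set {3} is lower than {8} at the first point of difference.
With this numbering: a methyl group at C-3.
The name is 3-methyldecane.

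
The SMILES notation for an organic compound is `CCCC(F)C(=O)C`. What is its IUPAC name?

Counting along the main chain through the carbonyl gives 6 carbons: the parent is hexane.
The principal characteristic group is a ketone (C=O on an internal carbon), named with the suffix -one.
Number the chain so that numbering from this end puts the carbonyl group at C-2 rather than C-5.
With this numbering: the carbonyl at C-2; a fluoro group at C-3.
The name is 3-fluorohexan-2-one.

3-fluorohexan-2-one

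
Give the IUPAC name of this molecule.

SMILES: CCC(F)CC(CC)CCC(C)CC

5-ethyl-3-fluoro-8-methyldecane

The longest carbon chain is 10 atoms: the parent is decane.
The numbering direction is chosen so that the substituent locant set {3,5,8} is lower than {3,6,8} at the first point of difference.
With this numbering: an ethyl group at C-5; a fluoro group at C-3; a methyl group at C-8.
Substituent prefixes are cited in alphabetical order (multiplying prefixes like di-/tri- are ignored for ordering).
Putting it together: 5-ethyl-3-fluoro-8-methyldecane.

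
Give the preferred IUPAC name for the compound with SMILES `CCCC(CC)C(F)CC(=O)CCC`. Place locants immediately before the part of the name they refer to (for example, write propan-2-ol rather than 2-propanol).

7-ethyl-6-fluorodecan-4-one

The longest carbon chain that includes the carbonyl has 10 carbons, so the parent hydride is decane.
The highest-priority functional group is a ketone (C=O on an internal carbon), so the name ends in -one.
The numbering direction is chosen so that numbering from this end puts the carbonyl group at C-4 rather than C-7.
This places the carbonyl at C-4; an ethyl group at C-7; a fluoro group at C-6.
Prefixes are listed alphabetically: ethyl, fluoro.
The name is 7-ethyl-6-fluorodecan-4-one.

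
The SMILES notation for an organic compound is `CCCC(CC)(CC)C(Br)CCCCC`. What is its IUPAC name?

The longest continuous carbon chain has 10 atoms, so the parent hydride is decane.
Choose the numbering such that the substituent locant set {4,4,5} is lower than {6,7,7} at the first point of difference.
With this numbering: a bromo group at C-5; two ethyl groups at C-4.
The substituents are ordered alphabetically, ignoring any di-/tri- multipliers.
The name is 5-bromo-4,4-diethyldecane.

5-bromo-4,4-diethyldecane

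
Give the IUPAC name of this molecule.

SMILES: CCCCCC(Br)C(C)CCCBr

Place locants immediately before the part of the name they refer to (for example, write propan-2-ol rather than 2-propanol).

The longest continuous carbon chain has 10 atoms, so the parent hydride is decane.
The numbering direction is chosen so that the substituent locant set {1,4,5} is lower than {6,7,10} at the first point of difference.
With this numbering: bromo groups at C-1 and C-5; a methyl group at C-4.
Prefixes are listed alphabetically: bromo, methyl.
The name is 1,5-dibromo-4-methyldecane.

1,5-dibromo-4-methyldecane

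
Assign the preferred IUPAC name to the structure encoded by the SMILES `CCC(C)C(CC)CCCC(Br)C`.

The parent chain contains 9 carbons (nonane).
The numbering direction is chosen so that the substituent locant set {2,6,7} is lower than {3,4,8} at the first point of difference.
That gives a bromo group at C-2; an ethyl group at C-6; a methyl group at C-7.
Prefixes are listed alphabetically: bromo, ethyl, methyl.
The name is 2-bromo-6-ethyl-7-methylnonane.

2-bromo-6-ethyl-7-methylnonane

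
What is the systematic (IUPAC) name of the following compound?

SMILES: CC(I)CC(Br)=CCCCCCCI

4-bromo-2,11-diiodoundec-4-ene

Counting along the main chain through the multiple bond gives 11 carbons: the parent is undecane.
A C=C double bond in the chain gives the infix -ene-.
Choose the numbering such that numbering from this end puts the double bond at C-4 rather than C-7.
That gives the double bond between C-4 and C-5; a bromo group at C-4; iodo groups at C-2 and C-11.
The substituents are ordered alphabetically, ignoring any di-/tri- multipliers.
Assembling the pieces gives 4-bromo-2,11-diiodoundec-4-ene.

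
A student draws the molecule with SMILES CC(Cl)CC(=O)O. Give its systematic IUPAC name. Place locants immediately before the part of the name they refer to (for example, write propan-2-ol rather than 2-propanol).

3-chlorobutanoic acid

The longest chain bearing the –COOH group is 4 carbons long (butane).
The principal characteristic group is a carboxylic acid (terminal –COOH), named with the suffix -oic acid.
The numbering direction is chosen so that the carboxylic acid carbon is C-1 by definition.
This places a chloro group at C-3.
The name is 3-chlorobutanoic acid.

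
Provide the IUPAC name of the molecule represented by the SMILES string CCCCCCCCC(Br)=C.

2-bromodec-1-ene

The longest carbon chain that includes the multiple bond has 10 carbons, so the parent hydride is decane.
There is one C=C double bond, indicated by the ending -ene.
Number the chain so that numbering from this end puts the double bond at C-1 rather than C-9.
With this numbering: the double bond between C-1 and C-2; a bromo group at C-2.
The name is 2-bromodec-1-ene.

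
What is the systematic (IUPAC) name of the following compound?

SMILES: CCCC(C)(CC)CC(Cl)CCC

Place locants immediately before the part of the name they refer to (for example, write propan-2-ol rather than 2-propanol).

The longest continuous carbon chain has 9 atoms, so the parent hydride is nonane.
The numbering direction is chosen so that the substituent locant set {4,4,6} is lower than {4,6,6} at the first point of difference.
With this numbering: a chloro group at C-6; an ethyl group at C-4; a methyl group at C-4.
The substituents are ordered alphabetically, ignoring any di-/tri- multipliers.
The name is 6-chloro-4-ethyl-4-methylnonane.

6-chloro-4-ethyl-4-methylnonane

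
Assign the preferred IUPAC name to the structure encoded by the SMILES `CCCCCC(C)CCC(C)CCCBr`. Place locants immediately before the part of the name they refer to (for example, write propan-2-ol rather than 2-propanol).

The longest carbon chain is 12 atoms: the parent is dodecane.
Number the chain so that the substituent locant set {1,4,7} is lower than {6,9,12} at the first point of difference.
That gives a bromo group at C-1; methyl groups at C-4 and C-7.
Prefixes are listed alphabetically: bromo, methyl.
The name is 1-bromo-4,7-dimethyldodecane.

1-bromo-4,7-dimethyldodecane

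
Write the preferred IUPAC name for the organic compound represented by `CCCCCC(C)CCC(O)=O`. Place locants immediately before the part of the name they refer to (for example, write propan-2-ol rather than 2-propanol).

4-methylnonanoic acid

Counting along the main chain through the –COOH group gives 9 carbons: the parent is nonane.
The highest-priority functional group is a carboxylic acid (terminal –COOH), so the name ends in -oic acid.
Choose the numbering such that the carboxylic acid carbon is C-1 by definition.
That gives a methyl group at C-4.
Putting it together: 4-methylnonanoic acid.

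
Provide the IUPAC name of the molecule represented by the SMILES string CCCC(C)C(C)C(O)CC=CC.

6,7-dimethyldec-2-en-5-ol

Counting along the main chain through the –OH group and the multiple bond gives 10 carbons: the parent is decane.
The principal characteristic group is an alcohol (–OH), named with the suffix -ol.
There is one C=C double bond, indicated by the ending -ene.
Choose the numbering such that numbering from this end puts the hydroxyl group at C-5 rather than C-6.
That gives the hydroxyl at C-5; the double bond between C-2 and C-3; methyl groups at C-6 and C-7.
Assembling the pieces gives 6,7-dimethyldec-2-en-5-ol.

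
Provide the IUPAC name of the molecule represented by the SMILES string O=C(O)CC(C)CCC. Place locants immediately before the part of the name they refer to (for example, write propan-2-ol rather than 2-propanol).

3-methylhexanoic acid

The longest chain bearing the –COOH group is 6 carbons long (hexane).
A carboxylic acid (terminal –COOH) is the principal characteristic group, giving the suffix -oic acid.
Number the chain so that the carboxylic acid carbon is C-1 by definition.
This places a methyl group at C-3.
The name is 3-methylhexanoic acid.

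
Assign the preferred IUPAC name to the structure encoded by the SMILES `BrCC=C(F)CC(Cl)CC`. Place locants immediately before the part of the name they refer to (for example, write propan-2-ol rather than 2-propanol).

Counting along the main chain through the multiple bond gives 7 carbons: the parent is heptane.
There is one C=C double bond, indicated by the ending -ene.
The numbering direction is chosen so that numbering from this end puts the double bond at C-2 rather than C-5.
That gives the double bond between C-2 and C-3; a bromo group at C-1; a chloro group at C-5; a fluoro group at C-3.
Prefixes are listed alphabetically: bromo, chloro, fluoro.
Putting it together: 1-bromo-5-chloro-3-fluorohept-2-ene.

1-bromo-5-chloro-3-fluorohept-2-ene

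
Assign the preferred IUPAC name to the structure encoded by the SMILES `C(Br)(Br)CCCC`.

1,1-dibromopentane

The longest continuous carbon chain has 5 atoms, so the parent hydride is pentane.
Number the chain so that the substituent locant set {1,1} is lower than {5,5} at the first point of difference.
This places two bromo groups at C-1.
Putting it together: 1,1-dibromopentane.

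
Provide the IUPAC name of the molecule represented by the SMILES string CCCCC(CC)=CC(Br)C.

2-bromo-4-ethyloct-3-ene

The longest chain bearing the multiple bond is 8 carbons long (octane).
A C=C double bond in the chain gives the infix -ene-.
The numbering direction is chosen so that numbering from this end puts the double bond at C-3 rather than C-5.
With this numbering: the double bond between C-3 and C-4; a bromo group at C-2; an ethyl group at C-4.
Substituent prefixes are cited in alphabetical order (multiplying prefixes like di-/tri- are ignored for ordering).
Putting it together: 2-bromo-4-ethyloct-3-ene.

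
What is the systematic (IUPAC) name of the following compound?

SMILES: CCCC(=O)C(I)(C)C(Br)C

The longest carbon chain that includes the carbonyl has 7 carbons, so the parent hydride is heptane.
A ketone (C=O on an internal carbon) is the principal characteristic group, giving the suffix -one.
Choose the numbering such that the substituent locant set {2,3,3} is lower than {5,5,6} at the first point of difference.
With this numbering: the carbonyl at C-4; a bromo group at C-2; an iodo group at C-3; a methyl group at C-3.
Prefixes are listed alphabetically: bromo, iodo, methyl.
The name is 2-bromo-3-iodo-3-methylheptan-4-one.

2-bromo-3-iodo-3-methylheptan-4-one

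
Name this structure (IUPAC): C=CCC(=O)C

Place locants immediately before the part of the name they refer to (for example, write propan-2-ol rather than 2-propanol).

Counting along the main chain through the carbonyl and the multiple bond gives 5 carbons: the parent is pentane.
The principal characteristic group is a ketone (C=O on an internal carbon), named with the suffix -one.
A C=C double bond in the chain gives the infix -ene-.
The numbering direction is chosen so that numbering from this end puts the carbonyl group at C-2 rather than C-4.
This places the carbonyl at C-2; the double bond between C-4 and C-5.
The name is pent-4-en-2-one.

pent-4-en-2-one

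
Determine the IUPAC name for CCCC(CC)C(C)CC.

4-ethyl-3-methylheptane

The longest carbon chain is 7 atoms: the parent is heptane.
Choose the numbering such that the substituent locant set {3,4} is lower than {4,5} at the first point of difference.
With this numbering: an ethyl group at C-4; a methyl group at C-3.
The substituents are ordered alphabetically, ignoring any di-/tri- multipliers.
Assembling the pieces gives 4-ethyl-3-methylheptane.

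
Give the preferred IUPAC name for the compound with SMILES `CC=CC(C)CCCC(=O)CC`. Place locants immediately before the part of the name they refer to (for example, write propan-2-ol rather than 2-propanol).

7-methyldec-8-en-3-one

Counting along the main chain through the carbonyl and the multiple bond gives 10 carbons: the parent is decane.
The highest-priority functional group is a ketone (C=O on an internal carbon), so the name ends in -one.
The chain contains a C=C double bond, so the unsaturation ending is -ene.
The numbering direction is chosen so that numbering from this end puts the carbonyl group at C-3 rather than C-8.
This places the carbonyl at C-3; the double bond between C-8 and C-9; a methyl group at C-7.
Assembling the pieces gives 7-methyldec-8-en-3-one.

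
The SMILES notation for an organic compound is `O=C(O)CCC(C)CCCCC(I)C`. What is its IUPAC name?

Counting along the main chain through the –COOH group gives 10 carbons: the parent is decane.
A carboxylic acid (terminal –COOH) is the principal characteristic group, giving the suffix -oic acid.
Choose the numbering such that the carboxylic acid carbon is C-1 by definition.
With this numbering: an iodo group at C-9; a methyl group at C-4.
Prefixes are listed alphabetically: iodo, methyl.
Putting it together: 9-iodo-4-methyldecanoic acid.

9-iodo-4-methyldecanoic acid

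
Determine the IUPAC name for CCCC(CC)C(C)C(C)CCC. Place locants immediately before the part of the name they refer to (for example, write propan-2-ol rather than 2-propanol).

4-ethyl-5,6-dimethylnonane

The parent chain contains 9 carbons (nonane).
Number the chain so that the locant sets are identical either way, so the alphabetically earlier ethyl substituent takes the lower locant (4 rather than 6).
That gives an ethyl group at C-4; methyl groups at C-5 and C-6.
Prefixes are listed alphabetically: ethyl, methyl.
Assembling the pieces gives 4-ethyl-5,6-dimethylnonane.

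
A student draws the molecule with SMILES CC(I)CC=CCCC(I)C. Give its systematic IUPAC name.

The longest chain bearing the multiple bond is 9 carbons long (nonane).
There is one C=C double bond, indicated by the ending -ene.
Number the chain so that numbering from this end puts the double bond at C-4 rather than C-5.
That gives the double bond between C-4 and C-5; iodo groups at C-2 and C-8.
The name is 2,8-diiodonon-4-ene.

2,8-diiodonon-4-ene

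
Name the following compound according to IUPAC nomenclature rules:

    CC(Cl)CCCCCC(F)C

2-chloro-8-fluorononane

The longest carbon chain is 9 atoms: the parent is nonane.
The numbering direction is chosen so that the locant sets are identical either way, so the alphabetically earlier chloro substituent takes the lower locant (2 rather than 8).
That gives a chloro group at C-2; a fluoro group at C-8.
The substituents are ordered alphabetically, ignoring any di-/tri- multipliers.
Assembling the pieces gives 2-chloro-8-fluorononane.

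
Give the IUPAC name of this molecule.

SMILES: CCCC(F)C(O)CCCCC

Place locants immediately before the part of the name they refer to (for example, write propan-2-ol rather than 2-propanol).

4-fluorodecan-5-ol

The longest carbon chain that includes the –OH group has 10 carbons, so the parent hydride is decane.
An alcohol (–OH) is the principal characteristic group, giving the suffix -ol.
The numbering direction is chosen so that numbering from this end puts the hydroxyl group at C-5 rather than C-6.
This places the hydroxyl at C-5; a fluoro group at C-4.
The name is 4-fluorodecan-5-ol.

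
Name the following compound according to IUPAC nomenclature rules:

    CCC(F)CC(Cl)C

The longest continuous carbon chain has 6 atoms, so the parent hydride is hexane.
Number the chain so that the substituent locant set {2,4} is lower than {3,5} at the first point of difference.
This places a chloro group at C-2; a fluoro group at C-4.
The substituents are ordered alphabetically, ignoring any di-/tri- multipliers.
The name is 2-chloro-4-fluorohexane.

2-chloro-4-fluorohexane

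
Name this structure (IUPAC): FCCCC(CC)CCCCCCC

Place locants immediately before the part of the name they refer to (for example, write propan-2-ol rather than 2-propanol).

4-ethyl-1-fluoroundecane

The longest carbon chain is 11 atoms: the parent is undecane.
Choose the numbering such that the substituent locant set {1,4} is lower than {8,11} at the first point of difference.
This places an ethyl group at C-4; a fluoro group at C-1.
Substituent prefixes are cited in alphabetical order (multiplying prefixes like di-/tri- are ignored for ordering).
The name is 4-ethyl-1-fluoroundecane.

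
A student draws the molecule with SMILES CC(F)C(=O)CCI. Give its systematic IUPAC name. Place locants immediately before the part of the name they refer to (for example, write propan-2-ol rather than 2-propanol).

The longest carbon chain that includes the carbonyl has 5 carbons, so the parent hydride is pentane.
A ketone (C=O on an internal carbon) is the principal characteristic group, giving the suffix -one.
Number the chain so that the substituent locant set {1,4} is lower than {2,5} at the first point of difference.
With this numbering: the carbonyl at C-3; a fluoro group at C-4; an iodo group at C-1.
The substituents are ordered alphabetically, ignoring any di-/tri- multipliers.
Assembling the pieces gives 4-fluoro-1-iodopentan-3-one.

4-fluoro-1-iodopentan-3-one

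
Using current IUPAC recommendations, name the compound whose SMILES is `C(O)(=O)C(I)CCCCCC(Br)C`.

The longest carbon chain that includes the –COOH group has 9 carbons, so the parent hydride is nonane.
A carboxylic acid (terminal –COOH) is the principal characteristic group, giving the suffix -oic acid.
The numbering direction is chosen so that the carboxylic acid carbon is C-1 by definition.
That gives a bromo group at C-8; an iodo group at C-2.
The substituents are ordered alphabetically, ignoring any di-/tri- multipliers.
Putting it together: 8-bromo-2-iodononanoic acid.

8-bromo-2-iodononanoic acid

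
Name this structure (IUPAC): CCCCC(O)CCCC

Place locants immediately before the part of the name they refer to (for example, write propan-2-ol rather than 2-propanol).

Counting along the main chain through the –OH group gives 9 carbons: the parent is nonane.
An alcohol (–OH) is the principal characteristic group, giving the suffix -ol.
The molecule is symmetric, so either numbering direction gives the same locants.
That gives the hydroxyl at C-5.
Putting it together: nonan-5-ol.

nonan-5-ol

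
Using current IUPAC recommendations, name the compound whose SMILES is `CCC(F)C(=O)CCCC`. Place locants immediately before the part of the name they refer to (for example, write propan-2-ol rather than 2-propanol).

The longest carbon chain that includes the carbonyl has 8 carbons, so the parent hydride is octane.
The highest-priority functional group is a ketone (C=O on an internal carbon), so the name ends in -one.
Number the chain so that numbering from this end puts the carbonyl group at C-4 rather than C-5.
With this numbering: the carbonyl at C-4; a fluoro group at C-3.
The name is 3-fluorooctan-4-one.

3-fluorooctan-4-one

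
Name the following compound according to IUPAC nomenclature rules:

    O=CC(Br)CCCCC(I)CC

2-bromo-7-iodononanal

Counting along the main chain through the –CHO group gives 9 carbons: the parent is nonane.
The principal characteristic group is an aldehyde (terminal –CHO), named with the suffix -al.
The numbering direction is chosen so that the aldehyde carbon is C-1 by definition.
This places a bromo group at C-2; an iodo group at C-7.
Substituent prefixes are cited in alphabetical order (multiplying prefixes like di-/tri- are ignored for ordering).
Assembling the pieces gives 2-bromo-7-iodononanal.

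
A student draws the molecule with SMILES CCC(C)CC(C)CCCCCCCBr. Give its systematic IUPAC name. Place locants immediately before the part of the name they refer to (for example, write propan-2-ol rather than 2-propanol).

The parent chain contains 12 carbons (dodecane).
The numbering direction is chosen so that the substituent locant set {1,8,10} is lower than {3,5,12} at the first point of difference.
That gives a bromo group at C-1; methyl groups at C-8 and C-10.
Prefixes are listed alphabetically: bromo, methyl.
The name is 1-bromo-8,10-dimethyldodecane.

1-bromo-8,10-dimethyldodecane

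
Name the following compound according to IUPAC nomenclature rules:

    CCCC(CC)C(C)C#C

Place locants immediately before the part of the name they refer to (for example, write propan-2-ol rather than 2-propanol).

4-ethyl-3-methylhept-1-yne

The longest chain bearing the multiple bond is 7 carbons long (heptane).
A C≡C triple bond in the chain gives the infix -yne-.
The numbering direction is chosen so that numbering from this end puts the triple bond at C-1 rather than C-6.
With this numbering: the triple bond between C-1 and C-2; an ethyl group at C-4; a methyl group at C-3.
Substituent prefixes are cited in alphabetical order (multiplying prefixes like di-/tri- are ignored for ordering).
The name is 4-ethyl-3-methylhept-1-yne.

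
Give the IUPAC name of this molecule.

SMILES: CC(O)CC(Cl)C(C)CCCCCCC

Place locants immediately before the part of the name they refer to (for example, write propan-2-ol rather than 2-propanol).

The longest chain bearing the –OH group is 12 carbons long (dodecane).
The principal characteristic group is an alcohol (–OH), named with the suffix -ol.
Choose the numbering such that numbering from this end puts the hydroxyl group at C-2 rather than C-11.
This places the hydroxyl at C-2; a chloro group at C-4; a methyl group at C-5.
Substituent prefixes are cited in alphabetical order (multiplying prefixes like di-/tri- are ignored for ordering).
The name is 4-chloro-5-methyldodecan-2-ol.

4-chloro-5-methyldodecan-2-ol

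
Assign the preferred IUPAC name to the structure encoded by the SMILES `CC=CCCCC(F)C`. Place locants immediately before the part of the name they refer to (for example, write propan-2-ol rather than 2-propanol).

7-fluorooct-2-ene

Counting along the main chain through the multiple bond gives 8 carbons: the parent is octane.
The chain contains a C=C double bond, so the unsaturation ending is -ene.
The numbering direction is chosen so that numbering from this end puts the double bond at C-2 rather than C-6.
This places the double bond between C-2 and C-3; a fluoro group at C-7.
The name is 7-fluorooct-2-ene.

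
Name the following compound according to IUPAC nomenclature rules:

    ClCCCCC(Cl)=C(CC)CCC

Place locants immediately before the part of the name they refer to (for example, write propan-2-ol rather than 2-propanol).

The longest carbon chain that includes the multiple bond has 9 carbons, so the parent hydride is nonane.
A C=C double bond in the chain gives the infix -ene-.
Number the chain so that numbering from this end puts the double bond at C-4 rather than C-5.
This places the double bond between C-4 and C-5; chloro groups at C-5 and C-9; an ethyl group at C-4.
The substituents are ordered alphabetically, ignoring any di-/tri- multipliers.
Assembling the pieces gives 5,9-dichloro-4-ethylnon-4-ene.

5,9-dichloro-4-ethylnon-4-ene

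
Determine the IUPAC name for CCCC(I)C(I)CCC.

4,5-diiodooctane

The longest carbon chain is 8 atoms: the parent is octane.
The molecule is symmetric, so either numbering direction gives the same locants.
With this numbering: iodo groups at C-4 and C-5.
Putting it together: 4,5-diiodooctane.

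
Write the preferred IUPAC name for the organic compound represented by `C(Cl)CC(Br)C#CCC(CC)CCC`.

The longest carbon chain that includes the multiple bond has 10 carbons, so the parent hydride is decane.
The chain contains a C≡C triple bond, so the unsaturation ending is -yne.
Choose the numbering such that numbering from this end puts the triple bond at C-4 rather than C-6.
That gives the triple bond between C-4 and C-5; a bromo group at C-3; a chloro group at C-1; an ethyl group at C-7.
The substituents are ordered alphabetically, ignoring any di-/tri- multipliers.
Assembling the pieces gives 3-bromo-1-chloro-7-ethyldec-4-yne.

3-bromo-1-chloro-7-ethyldec-4-yne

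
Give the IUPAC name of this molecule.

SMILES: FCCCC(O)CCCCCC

1-fluorodecan-4-ol

Counting along the main chain through the –OH group gives 10 carbons: the parent is decane.
An alcohol (–OH) is the principal characteristic group, giving the suffix -ol.
The numbering direction is chosen so that numbering from this end puts the hydroxyl group at C-4 rather than C-7.
That gives the hydroxyl at C-4; a fluoro group at C-1.
Putting it together: 1-fluorodecan-4-ol.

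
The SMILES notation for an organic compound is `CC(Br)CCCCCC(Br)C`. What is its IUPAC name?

The longest carbon chain is 9 atoms: the parent is nonane.
Both numbering directions give the same locant set; either may be used.
That gives bromo groups at C-2 and C-8.
The name is 2,8-dibromononane.

2,8-dibromononane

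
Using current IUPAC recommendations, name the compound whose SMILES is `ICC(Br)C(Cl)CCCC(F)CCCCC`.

The longest carbon chain is 12 atoms: the parent is dodecane.
The numbering direction is chosen so that the substituent locant set {1,2,3,7} is lower than {6,10,11,12} at the first point of difference.
This places a bromo group at C-2; a chloro group at C-3; a fluoro group at C-7; an iodo group at C-1.
The substituents are ordered alphabetically, ignoring any di-/tri- multipliers.
Putting it together: 2-bromo-3-chloro-7-fluoro-1-iodododecane.

2-bromo-3-chloro-7-fluoro-1-iodododecane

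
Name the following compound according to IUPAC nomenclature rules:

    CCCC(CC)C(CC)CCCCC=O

The longest chain bearing the –CHO group is 10 carbons long (decane).
The principal characteristic group is an aldehyde (terminal –CHO), named with the suffix -al.
Choose the numbering such that the aldehyde carbon is C-1 by definition.
That gives ethyl groups at C-6 and C-7.
Putting it together: 6,7-diethyldecanal.

6,7-diethyldecanal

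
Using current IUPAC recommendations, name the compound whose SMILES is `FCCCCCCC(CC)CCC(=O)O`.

The longest carbon chain that includes the –COOH group has 10 carbons, so the parent hydride is decane.
A carboxylic acid (terminal –COOH) is the principal characteristic group, giving the suffix -oic acid.
Choose the numbering such that the carboxylic acid carbon is C-1 by definition.
That gives an ethyl group at C-4; a fluoro group at C-10.
The substituents are ordered alphabetically, ignoring any di-/tri- multipliers.
The name is 4-ethyl-10-fluorodecanoic acid.

4-ethyl-10-fluorodecanoic acid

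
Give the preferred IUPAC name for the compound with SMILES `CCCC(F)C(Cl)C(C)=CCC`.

The longest carbon chain that includes the multiple bond has 9 carbons, so the parent hydride is nonane.
There is one C=C double bond, indicated by the ending -ene.
Number the chain so that numbering from this end puts the double bond at C-3 rather than C-6.
With this numbering: the double bond between C-3 and C-4; a chloro group at C-5; a fluoro group at C-6; a methyl group at C-4.
The substituents are ordered alphabetically, ignoring any di-/tri- multipliers.
Assembling the pieces gives 5-chloro-6-fluoro-4-methylnon-3-ene.

5-chloro-6-fluoro-4-methylnon-3-ene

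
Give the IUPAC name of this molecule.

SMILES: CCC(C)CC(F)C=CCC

5-fluoro-7-methylnon-3-ene

The longest chain bearing the multiple bond is 9 carbons long (nonane).
The chain contains a C=C double bond, so the unsaturation ending is -ene.
Choose the numbering such that numbering from this end puts the double bond at C-3 rather than C-6.
That gives the double bond between C-3 and C-4; a fluoro group at C-5; a methyl group at C-7.
The substituents are ordered alphabetically, ignoring any di-/tri- multipliers.
Putting it together: 5-fluoro-7-methylnon-3-ene.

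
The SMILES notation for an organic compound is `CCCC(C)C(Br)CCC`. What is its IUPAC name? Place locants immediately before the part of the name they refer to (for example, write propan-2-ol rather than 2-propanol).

4-bromo-5-methyloctane

The parent chain contains 8 carbons (octane).
Choose the numbering such that the locant sets are identical either way, so the alphabetically earlier bromo substituent takes the lower locant (4 rather than 5).
This places a bromo group at C-4; a methyl group at C-5.
The substituents are ordered alphabetically, ignoring any di-/tri- multipliers.
The name is 4-bromo-5-methyloctane.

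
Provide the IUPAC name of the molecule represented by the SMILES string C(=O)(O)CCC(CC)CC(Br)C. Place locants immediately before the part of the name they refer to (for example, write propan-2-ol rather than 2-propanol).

6-bromo-4-ethylheptanoic acid

The longest carbon chain that includes the –COOH group has 7 carbons, so the parent hydride is heptane.
The principal characteristic group is a carboxylic acid (terminal –COOH), named with the suffix -oic acid.
Number the chain so that the carboxylic acid carbon is C-1 by definition.
That gives a bromo group at C-6; an ethyl group at C-4.
Prefixes are listed alphabetically: bromo, ethyl.
The name is 6-bromo-4-ethylheptanoic acid.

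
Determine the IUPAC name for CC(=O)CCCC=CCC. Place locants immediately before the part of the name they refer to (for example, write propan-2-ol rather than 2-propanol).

Counting along the main chain through the carbonyl and the multiple bond gives 9 carbons: the parent is nonane.
The highest-priority functional group is a ketone (C=O on an internal carbon), so the name ends in -one.
The chain contains a C=C double bond, so the unsaturation ending is -ene.
The numbering direction is chosen so that numbering from this end puts the carbonyl group at C-2 rather than C-8.
This places the carbonyl at C-2; the double bond between C-6 and C-7.
Putting it together: non-6-en-2-one.

non-6-en-2-one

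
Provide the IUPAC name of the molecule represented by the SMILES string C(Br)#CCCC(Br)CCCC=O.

5,9-dibromonon-8-ynal

The longest chain bearing the –CHO group and the multiple bond is 9 carbons long (nonane).
The highest-priority functional group is an aldehyde (terminal –CHO), so the name ends in -al.
A C≡C triple bond in the chain gives the infix -yne-.
The numbering direction is chosen so that the aldehyde carbon is C-1 by definition.
With this numbering: the triple bond between C-8 and C-9; bromo groups at C-5 and C-9.
Assembling the pieces gives 5,9-dibromonon-8-ynal.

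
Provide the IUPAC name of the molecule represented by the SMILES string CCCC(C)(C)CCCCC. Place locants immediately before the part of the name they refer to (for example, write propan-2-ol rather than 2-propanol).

The longest continuous carbon chain has 9 atoms, so the parent hydride is nonane.
Number the chain so that the substituent locant set {4,4} is lower than {6,6} at the first point of difference.
That gives two methyl groups at C-4.
The name is 4,4-dimethylnonane.

4,4-dimethylnonane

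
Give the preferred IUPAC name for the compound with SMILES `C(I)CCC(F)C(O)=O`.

2-fluoro-5-iodopentanoic acid

The longest carbon chain that includes the –COOH group has 5 carbons, so the parent hydride is pentane.
A carboxylic acid (terminal –COOH) is the principal characteristic group, giving the suffix -oic acid.
Choose the numbering such that the carboxylic acid carbon is C-1 by definition.
That gives a fluoro group at C-2; an iodo group at C-5.
Prefixes are listed alphabetically: fluoro, iodo.
Assembling the pieces gives 2-fluoro-5-iodopentanoic acid.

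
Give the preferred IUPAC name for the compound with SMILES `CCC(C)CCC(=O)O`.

The longest carbon chain that includes the –COOH group has 6 carbons, so the parent hydride is hexane.
The highest-priority functional group is a carboxylic acid (terminal –COOH), so the name ends in -oic acid.
The numbering direction is chosen so that the carboxylic acid carbon is C-1 by definition.
This places a methyl group at C-4.
Putting it together: 4-methylhexanoic acid.

4-methylhexanoic acid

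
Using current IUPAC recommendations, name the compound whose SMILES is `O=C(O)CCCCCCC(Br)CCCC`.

Counting along the main chain through the –COOH group gives 12 carbons: the parent is dodecane.
The principal characteristic group is a carboxylic acid (terminal –COOH), named with the suffix -oic acid.
Number the chain so that the carboxylic acid carbon is C-1 by definition.
That gives a bromo group at C-8.
Putting it together: 8-bromododecanoic acid.

8-bromododecanoic acid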